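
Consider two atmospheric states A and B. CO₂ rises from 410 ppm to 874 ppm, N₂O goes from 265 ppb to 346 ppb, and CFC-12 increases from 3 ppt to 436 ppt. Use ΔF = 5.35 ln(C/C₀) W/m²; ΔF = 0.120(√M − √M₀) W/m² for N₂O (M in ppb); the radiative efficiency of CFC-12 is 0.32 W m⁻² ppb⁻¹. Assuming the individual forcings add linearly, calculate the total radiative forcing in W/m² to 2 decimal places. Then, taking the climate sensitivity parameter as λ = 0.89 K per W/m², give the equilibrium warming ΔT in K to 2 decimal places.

ΔF = 4.47 W/m²; ΔT = 3.98 K

CO₂: 5.35 × ln(874/410) = 5.35 × ln(2.13171) = 5.35 × 0.75692 = 4.0495 W/m².
N₂O: 0.120 × (√346 − √265) = 0.120 × (18.6011 − 16.2788) = 0.120 × 2.3223 = 0.2787 W/m².
CFC-12: Δ = 436 − 3 = 433 ppt = 0.433 ppb; ΔF = 0.32 × 0.433 = 0.1386 W/m².
Total ΔF = 4.0495 + 0.2787 + 0.1386 = 4.4668 W/m².
ΔT = λ ΔF = 0.89 × 4.47 = 3.9783 K.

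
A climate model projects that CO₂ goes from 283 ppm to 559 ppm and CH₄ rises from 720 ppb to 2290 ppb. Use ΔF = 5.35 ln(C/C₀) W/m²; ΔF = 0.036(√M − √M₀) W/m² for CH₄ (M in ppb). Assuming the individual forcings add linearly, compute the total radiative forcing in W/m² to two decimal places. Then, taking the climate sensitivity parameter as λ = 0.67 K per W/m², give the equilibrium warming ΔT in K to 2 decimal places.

ΔF = 4.40 W/m²; ΔT = 2.95 K

CO₂: 5.35 × ln(559/283) = 5.35 × ln(1.97527) = 5.35 × 0.68071 = 3.6418 W/m².
CH₄: 0.036 × (√2290 − √720) = 0.036 × (47.8539 − 26.8328) = 0.036 × 21.0211 = 0.7568 W/m².
Total ΔF = 3.6418 + 0.7568 = 4.3986 W/m².
ΔT = λ ΔF = 0.67 × 4.40 = 2.9480 K.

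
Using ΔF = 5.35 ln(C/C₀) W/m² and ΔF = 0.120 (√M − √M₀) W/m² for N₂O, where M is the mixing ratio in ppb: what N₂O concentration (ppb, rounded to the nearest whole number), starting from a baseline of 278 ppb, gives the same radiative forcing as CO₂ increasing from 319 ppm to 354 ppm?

M ≈ 454 ppb

CO₂ forcing: 5.35 × ln(354/319) = 5.35 × 0.104106 = 0.55697 W/m².
Set 0.120(√M − √278) = 0.55697: √M = 0.55697/0.120 + √278 = 4.6414 + 16.6733 = 21.3147.
M = (21.3147)² = 454.32 ppb.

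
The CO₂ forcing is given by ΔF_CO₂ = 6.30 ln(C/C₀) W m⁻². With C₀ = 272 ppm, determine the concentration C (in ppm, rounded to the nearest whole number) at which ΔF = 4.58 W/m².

Set 6.30 ln(C/272) = 4.58, so ln(C/272) = 4.58/6.30 = 0.72698.
Then C/272 = e^0.72698 = 2.06882, giving C = 272 × 2.06882 = 562.72 ppm.

C ≈ 563 ppm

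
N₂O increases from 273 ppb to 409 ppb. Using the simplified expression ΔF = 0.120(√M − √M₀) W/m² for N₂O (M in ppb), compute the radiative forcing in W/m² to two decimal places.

N₂O: 0.120 × (√409 − √273) = 0.120 × (20.2237 − 16.5227) = 0.120 × 3.7010 = 0.4441 W/m².

ΔF = 0.44 W/m²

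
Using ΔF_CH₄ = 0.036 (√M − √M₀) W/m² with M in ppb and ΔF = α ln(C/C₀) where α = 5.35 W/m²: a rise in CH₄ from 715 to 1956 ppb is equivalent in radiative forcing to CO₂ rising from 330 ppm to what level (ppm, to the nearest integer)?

CH₄ forcing: 0.036 × (√1956 − √715) = 0.036 × (44.2267 − 26.7395) = 0.036 × 17.4872 = 0.62954 W/m².
Set 5.35 ln(C/330) = 0.62954: ln(C/330) = 0.62954/5.35 = 0.11767, so C = 330 × e^0.11767 = 330 × 1.12487 = 371.21 ppm.

C ≈ 371 ppm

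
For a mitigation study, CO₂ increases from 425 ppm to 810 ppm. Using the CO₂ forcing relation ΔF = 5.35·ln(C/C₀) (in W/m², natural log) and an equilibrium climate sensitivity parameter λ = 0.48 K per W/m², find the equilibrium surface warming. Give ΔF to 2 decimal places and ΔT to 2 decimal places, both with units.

CO₂: 5.35 × ln(810/425) = 5.35 × ln(1.90588) = 5.35 × 0.64494 = 3.4504 W/m².
ΔT = λ ΔF = 0.48 × 3.45 = 1.6560 K.

ΔF = 3.45 W/m²; ΔT = 1.66 K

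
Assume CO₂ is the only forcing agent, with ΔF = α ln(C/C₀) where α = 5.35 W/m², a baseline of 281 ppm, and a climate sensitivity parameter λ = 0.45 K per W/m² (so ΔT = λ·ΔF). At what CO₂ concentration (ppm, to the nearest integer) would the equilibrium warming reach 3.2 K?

C ≈ 1062 ppm

Required forcing: ΔF = ΔT/λ = 3.2/0.45 = 7.1111 W/m².
Then ln(C/281) = ΔF/5.35 = 7.1111/5.35 = 1.32918.
So C = 281 × e^1.32918 = 281 × 3.77794 = 1061.60 ppm.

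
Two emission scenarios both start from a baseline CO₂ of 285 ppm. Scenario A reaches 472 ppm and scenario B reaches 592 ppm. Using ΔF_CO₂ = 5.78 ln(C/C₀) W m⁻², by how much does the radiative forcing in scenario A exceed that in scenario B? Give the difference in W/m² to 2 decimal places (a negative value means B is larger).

ΔF_A − ΔF_B = -1.31 W/m²

ΔF_A = 5.78 ln(472/285) = 5.78 × 0.50449 = 2.9160 W/m².
ΔF_B = 5.78 ln(592/285) = 5.78 × 0.73102 = 4.2253 W/m².
Difference: 2.9160 − 4.2253 = -1.3093 W/m².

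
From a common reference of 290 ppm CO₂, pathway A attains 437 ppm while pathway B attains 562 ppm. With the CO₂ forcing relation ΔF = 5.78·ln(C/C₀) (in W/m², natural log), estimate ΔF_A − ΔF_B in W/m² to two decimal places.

ΔF_A = 5.78 ln(437/290) = 5.78 × 0.41005 = 2.3701 W/m².
ΔF_B = 5.78 ln(562/290) = 5.78 × 0.66162 = 3.8242 W/m².
Difference: 2.3701 − 3.8242 = -1.4541 W/m².

ΔF_A − ΔF_B = -1.45 W/m²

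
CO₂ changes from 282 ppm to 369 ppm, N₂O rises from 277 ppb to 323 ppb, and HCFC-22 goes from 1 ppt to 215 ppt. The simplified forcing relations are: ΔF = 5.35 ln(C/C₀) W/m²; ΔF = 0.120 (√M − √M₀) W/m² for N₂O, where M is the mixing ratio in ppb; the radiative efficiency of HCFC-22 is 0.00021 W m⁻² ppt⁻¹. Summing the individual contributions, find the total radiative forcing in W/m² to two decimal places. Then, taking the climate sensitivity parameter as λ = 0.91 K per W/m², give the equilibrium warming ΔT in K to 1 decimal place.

ΔF = 1.64 W/m²; ΔT = 1.5 K

CO₂: 5.35 × ln(369/282) = 5.35 × ln(1.30851) = 5.35 × 0.26889 = 1.4386 W/m².
N₂O: 0.120 × (√323 − √277) = 0.120 × (17.9722 − 16.6433) = 0.120 × 1.3289 = 0.1595 W/m².
HCFC-22: ΔF = 0.00021 × (215 − 1) = 0.00021 × 214 = 0.0449 W/m².
Total ΔF = 1.4386 + 0.1595 + 0.0449 = 1.6430 W/m².
ΔT = λ ΔF = 0.91 × 1.64 = 1.4924 K.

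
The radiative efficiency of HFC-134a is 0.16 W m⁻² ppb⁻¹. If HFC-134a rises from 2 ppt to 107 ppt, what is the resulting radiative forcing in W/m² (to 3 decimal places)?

ΔF = 0.017 W/m²

HFC-134a: Δ = 107 − 2 = 105 ppt = 0.105 ppb; ΔF = 0.16 × 0.105 = 0.0168 W/m².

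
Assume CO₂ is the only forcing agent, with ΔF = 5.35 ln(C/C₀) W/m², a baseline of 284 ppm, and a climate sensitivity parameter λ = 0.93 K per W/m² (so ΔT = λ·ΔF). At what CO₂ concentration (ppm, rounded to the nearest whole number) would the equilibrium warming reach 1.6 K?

C ≈ 392 ppm

Required forcing: ΔF = ΔT/λ = 1.6/0.93 = 1.7204 W/m².
Then ln(C/284) = ΔF/5.35 = 1.7204/5.35 = 0.32157.
So C = 284 × e^0.32157 = 284 × 1.37929 = 391.72 ppm.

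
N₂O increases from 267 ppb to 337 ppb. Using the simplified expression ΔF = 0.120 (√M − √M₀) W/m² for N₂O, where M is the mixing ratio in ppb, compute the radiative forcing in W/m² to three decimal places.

ΔF = 0.242 W/m²

N₂O: 0.120 × (√337 − √267) = 0.120 × (18.3576 − 16.3401) = 0.120 × 2.0175 = 0.2421 W/m².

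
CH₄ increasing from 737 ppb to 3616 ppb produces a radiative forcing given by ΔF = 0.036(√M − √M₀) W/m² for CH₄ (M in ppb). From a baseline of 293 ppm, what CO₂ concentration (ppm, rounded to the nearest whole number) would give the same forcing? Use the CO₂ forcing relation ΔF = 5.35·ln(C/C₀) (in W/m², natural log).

CH₄ forcing: 0.036 × (√3616 − √737) = 0.036 × (60.1332 − 27.1477) = 0.036 × 32.9855 = 1.18748 W/m².
Set 5.35 ln(C/293) = 1.18748: ln(C/293) = 1.18748/5.35 = 0.22196, so C = 293 × e^0.22196 = 293 × 1.24852 = 365.82 ppm.

C ≈ 366 ppm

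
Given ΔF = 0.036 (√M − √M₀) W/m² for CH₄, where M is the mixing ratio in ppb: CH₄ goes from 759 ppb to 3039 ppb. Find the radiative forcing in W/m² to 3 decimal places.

CH₄: 0.036 × (√3039 − √759) = 0.036 × (55.1271 − 27.5500) = 0.036 × 27.5771 = 0.9928 W/m².

ΔF = 0.993 W/m²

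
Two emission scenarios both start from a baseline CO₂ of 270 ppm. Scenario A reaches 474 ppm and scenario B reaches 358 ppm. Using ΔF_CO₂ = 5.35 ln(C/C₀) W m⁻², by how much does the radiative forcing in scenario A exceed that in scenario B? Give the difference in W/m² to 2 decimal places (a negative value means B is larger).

ΔF_A − ΔF_B = 1.50 W/m²

ΔF_A = 5.35 ln(474/270) = 5.35 × 0.56279 = 3.0109 W/m².
ΔF_B = 5.35 ln(358/270) = 5.35 × 0.28211 = 1.5093 W/m².
Difference: 3.0109 − 1.5093 = 1.5016 W/m².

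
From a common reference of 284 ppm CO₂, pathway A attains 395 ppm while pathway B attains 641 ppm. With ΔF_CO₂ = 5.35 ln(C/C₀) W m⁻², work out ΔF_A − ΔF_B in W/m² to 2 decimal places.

ΔF_A = 5.35 ln(395/284) = 5.35 × 0.32991 = 1.7650 W/m².
ΔF_B = 5.35 ln(641/284) = 5.35 × 0.81406 = 4.3552 W/m².
Difference: 1.7650 − 4.3552 = -2.5902 W/m².

ΔF_A − ΔF_B = -2.59 W/m²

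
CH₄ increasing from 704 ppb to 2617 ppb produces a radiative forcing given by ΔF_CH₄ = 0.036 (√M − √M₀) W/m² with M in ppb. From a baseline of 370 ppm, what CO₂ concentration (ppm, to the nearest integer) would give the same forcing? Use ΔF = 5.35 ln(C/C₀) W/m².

CH₄ forcing: 0.036 × (√2617 − √704) = 0.036 × (51.1566 − 26.5330) = 0.036 × 24.6236 = 0.88645 W/m².
Set 5.35 ln(C/370) = 0.88645: ln(C/370) = 0.88645/5.35 = 0.16569, so C = 370 × e^0.16569 = 370 × 1.18021 = 436.68 ppm.

C ≈ 437 ppm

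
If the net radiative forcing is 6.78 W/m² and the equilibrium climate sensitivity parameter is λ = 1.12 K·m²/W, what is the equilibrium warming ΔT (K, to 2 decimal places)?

ΔT = λ ΔF = 1.12 × 6.78 = 7.5936 K.

ΔT = 7.59 K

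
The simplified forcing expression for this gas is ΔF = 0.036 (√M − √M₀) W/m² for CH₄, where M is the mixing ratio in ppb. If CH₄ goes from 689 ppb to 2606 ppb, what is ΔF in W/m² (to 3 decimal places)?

CH₄: 0.036 × (√2606 − √689) = 0.036 × (51.0490 − 26.2488) = 0.036 × 24.8002 = 0.8928 W/m².

ΔF = 0.893 W/m²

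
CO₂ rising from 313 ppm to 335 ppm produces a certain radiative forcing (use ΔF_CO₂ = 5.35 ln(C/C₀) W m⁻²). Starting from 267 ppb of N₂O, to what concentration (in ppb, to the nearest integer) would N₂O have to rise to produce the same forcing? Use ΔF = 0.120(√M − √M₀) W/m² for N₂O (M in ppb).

M ≈ 375 ppb

CO₂ forcing: 5.35 × ln(335/313) = 5.35 × 0.067927 = 0.36341 W/m².
Set 0.120(√M − √267) = 0.36341: √M = 0.36341/0.120 + √267 = 3.0284 + 16.3401 = 19.3685.
M = (19.3685)² = 375.14 ppb.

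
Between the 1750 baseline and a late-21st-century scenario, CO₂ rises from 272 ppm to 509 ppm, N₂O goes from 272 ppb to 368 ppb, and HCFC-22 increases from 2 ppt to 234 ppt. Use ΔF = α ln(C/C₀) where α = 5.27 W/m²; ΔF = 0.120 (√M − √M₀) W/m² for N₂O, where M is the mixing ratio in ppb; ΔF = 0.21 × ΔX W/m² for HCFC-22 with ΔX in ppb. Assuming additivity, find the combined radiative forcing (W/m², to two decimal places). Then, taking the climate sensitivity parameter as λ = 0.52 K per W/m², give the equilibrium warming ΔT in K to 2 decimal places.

ΔF = 3.67 W/m²; ΔT = 1.91 K

CO₂: 5.27 × ln(509/272) = 5.27 × ln(1.87132) = 5.27 × 0.62664 = 3.3024 W/m².
N₂O: 0.120 × (√368 − √272) = 0.120 × (19.1833 − 16.4924) = 0.120 × 2.6909 = 0.3229 W/m².
HCFC-22: Δ = 234 − 2 = 232 ppt = 0.232 ppb; ΔF = 0.21 × 0.232 = 0.0487 W/m².
Total ΔF = 3.3024 + 0.3229 + 0.0487 = 3.6740 W/m².
ΔT = λ ΔF = 0.52 × 3.67 = 1.9084 K.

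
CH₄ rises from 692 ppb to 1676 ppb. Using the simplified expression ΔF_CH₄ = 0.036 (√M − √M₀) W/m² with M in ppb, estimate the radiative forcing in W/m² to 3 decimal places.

CH₄: 0.036 × (√1676 − √692) = 0.036 × (40.9390 − 26.3059) = 0.036 × 14.6331 = 0.5268 W/m².

ΔF = 0.527 W/m²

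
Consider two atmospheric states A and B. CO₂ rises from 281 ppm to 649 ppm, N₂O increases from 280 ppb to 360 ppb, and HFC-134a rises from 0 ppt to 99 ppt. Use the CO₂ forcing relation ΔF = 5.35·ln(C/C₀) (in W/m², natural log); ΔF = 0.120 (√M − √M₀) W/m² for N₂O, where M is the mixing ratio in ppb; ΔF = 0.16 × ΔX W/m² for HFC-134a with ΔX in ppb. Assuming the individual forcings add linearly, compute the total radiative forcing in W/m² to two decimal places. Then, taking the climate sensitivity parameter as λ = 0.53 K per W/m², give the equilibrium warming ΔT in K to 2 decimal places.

CO₂: 5.35 × ln(649/281) = 5.35 × ln(2.30961) = 5.35 × 0.83708 = 4.4784 W/m².
N₂O: 0.120 × (√360 − √280) = 0.120 × (18.9737 − 16.7332) = 0.120 × 2.2405 = 0.2689 W/m².
HFC-134a: Δ = 99 − 0 = 99 ppt = 0.099 ppb; ΔF = 0.16 × 0.099 = 0.0158 W/m².
Total ΔF = 4.4784 + 0.2689 + 0.0158 = 4.7631 W/m².
ΔT = λ ΔF = 0.53 × 4.76 = 2.5228 K.

ΔF = 4.76 W/m²; ΔT = 2.52 K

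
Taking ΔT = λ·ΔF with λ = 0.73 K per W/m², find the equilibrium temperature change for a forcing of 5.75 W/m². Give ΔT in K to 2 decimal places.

ΔT = λ ΔF = 0.73 × 5.75 = 4.1975 K.

ΔT = 4.20 K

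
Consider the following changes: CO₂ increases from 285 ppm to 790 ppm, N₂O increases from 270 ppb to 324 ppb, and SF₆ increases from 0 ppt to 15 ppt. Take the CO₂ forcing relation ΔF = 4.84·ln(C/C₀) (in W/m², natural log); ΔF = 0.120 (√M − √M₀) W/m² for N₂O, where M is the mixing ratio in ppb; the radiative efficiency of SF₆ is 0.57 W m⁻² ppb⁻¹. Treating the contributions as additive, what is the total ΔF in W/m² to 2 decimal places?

CO₂: 4.84 × ln(790/285) = 4.84 × ln(2.77193) = 4.84 × 1.01954 = 4.9346 W/m².
N₂O: 0.120 × (√324 − √270) = 0.120 × (18.0000 − 16.4317) = 0.120 × 1.5683 = 0.1882 W/m².
SF₆: Δ = 15 − 0 = 15 ppt = 0.015 ppb; ΔF = 0.57 × 0.015 = 0.0086 W/m².
Total ΔF = 4.9346 + 0.1882 + 0.0086 = 5.1314 W/m².

ΔF = 5.13 W/m²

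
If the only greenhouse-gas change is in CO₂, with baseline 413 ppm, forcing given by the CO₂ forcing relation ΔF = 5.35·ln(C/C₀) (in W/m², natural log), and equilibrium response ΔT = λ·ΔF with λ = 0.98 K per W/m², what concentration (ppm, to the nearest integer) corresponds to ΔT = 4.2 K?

C ≈ 920 ppm

Required forcing: ΔF = ΔT/λ = 4.2/0.98 = 4.2857 W/m².
Then ln(C/413) = ΔF/5.35 = 4.2857/5.35 = 0.80107.
So C = 413 × e^0.80107 = 413 × 2.22792 = 920.13 ppm.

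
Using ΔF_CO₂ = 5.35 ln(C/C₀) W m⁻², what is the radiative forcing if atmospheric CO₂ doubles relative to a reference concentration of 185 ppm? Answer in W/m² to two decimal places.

ΔF = 5.35 × ln(2) = 5.35 × 0.69315 = 3.7084 W/m².

ΔF = 3.71 W/m²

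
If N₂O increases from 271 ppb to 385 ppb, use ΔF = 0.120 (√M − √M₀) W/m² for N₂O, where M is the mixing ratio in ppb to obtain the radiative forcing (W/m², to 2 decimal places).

ΔF = 0.38 W/m²

N₂O: 0.120 × (√385 − √271) = 0.120 × (19.6214 − 16.4621) = 0.120 × 3.1593 = 0.3791 W/m².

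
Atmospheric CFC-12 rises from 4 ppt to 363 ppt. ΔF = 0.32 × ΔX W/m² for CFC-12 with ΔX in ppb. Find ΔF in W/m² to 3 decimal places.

ΔF = 0.115 W/m²

CFC-12: Δ = 363 − 4 = 359 ppt = 0.359 ppb; ΔF = 0.32 × 0.359 = 0.1149 W/m².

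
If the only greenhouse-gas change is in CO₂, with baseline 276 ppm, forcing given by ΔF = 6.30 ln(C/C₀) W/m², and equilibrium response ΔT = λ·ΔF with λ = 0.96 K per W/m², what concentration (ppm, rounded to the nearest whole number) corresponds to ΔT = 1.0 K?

Required forcing: ΔF = ΔT/λ = 1.0/0.96 = 1.0417 W/m².
Then ln(C/276) = ΔF/6.30 = 1.0417/6.30 = 0.16535.
So C = 276 × e^0.16535 = 276 × 1.17981 = 325.63 ppm.

C ≈ 326 ppm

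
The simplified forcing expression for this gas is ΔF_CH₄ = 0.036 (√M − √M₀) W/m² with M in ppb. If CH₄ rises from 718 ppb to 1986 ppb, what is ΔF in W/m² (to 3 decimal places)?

CH₄: 0.036 × (√1986 − √718) = 0.036 × (44.5646 − 26.7955) = 0.036 × 17.7691 = 0.6397 W/m².

ΔF = 0.640 W/m²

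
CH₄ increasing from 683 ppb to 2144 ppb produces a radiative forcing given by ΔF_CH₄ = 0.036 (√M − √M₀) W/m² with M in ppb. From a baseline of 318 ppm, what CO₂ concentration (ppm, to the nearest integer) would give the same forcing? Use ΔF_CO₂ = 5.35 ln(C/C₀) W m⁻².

CH₄ forcing: 0.036 × (√2144 − √683) = 0.036 × (46.3033 − 26.1343) = 0.036 × 20.1690 = 0.72608 W/m².
Set 5.35 ln(C/318) = 0.72608: ln(C/318) = 0.72608/5.35 = 0.13572, so C = 318 × e^0.13572 = 318 × 1.14536 = 364.22 ppm.

C ≈ 364 ppm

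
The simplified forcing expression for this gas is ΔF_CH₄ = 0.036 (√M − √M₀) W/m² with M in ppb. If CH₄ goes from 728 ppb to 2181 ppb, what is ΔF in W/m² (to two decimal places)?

ΔF = 0.71 W/m²

CH₄: 0.036 × (√2181 − √728) = 0.036 × (46.7012 − 26.9815) = 0.036 × 19.7197 = 0.7099 W/m².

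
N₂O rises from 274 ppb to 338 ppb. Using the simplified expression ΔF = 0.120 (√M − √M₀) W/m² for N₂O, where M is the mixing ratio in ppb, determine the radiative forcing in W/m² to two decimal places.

ΔF = 0.22 W/m²

N₂O: 0.120 × (√338 − √274) = 0.120 × (18.3848 − 16.5529) = 0.120 × 1.8319 = 0.2198 W/m².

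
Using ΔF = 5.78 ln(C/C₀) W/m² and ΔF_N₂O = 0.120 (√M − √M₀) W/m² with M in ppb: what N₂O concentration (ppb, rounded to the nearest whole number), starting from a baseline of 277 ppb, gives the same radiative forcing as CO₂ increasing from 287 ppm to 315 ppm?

M ≈ 446 ppb

CO₂ forcing: 5.78 × ln(315/287) = 5.78 × 0.093090 = 0.53806 W/m².
Set 0.120(√M − √277) = 0.53806: √M = 0.53806/0.120 + √277 = 4.4838 + 16.6433 = 21.1271.
M = (21.1271)² = 446.35 ppb.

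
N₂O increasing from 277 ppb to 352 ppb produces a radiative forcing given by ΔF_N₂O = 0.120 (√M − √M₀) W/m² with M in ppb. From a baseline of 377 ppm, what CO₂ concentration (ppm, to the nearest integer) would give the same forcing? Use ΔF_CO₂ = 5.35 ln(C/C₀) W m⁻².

N₂O forcing: 0.120 × (√352 − √277) = 0.120 × (18.7617 − 16.6433) = 0.120 × 2.1184 = 0.25421 W/m².
Set 5.35 ln(C/377) = 0.25421: ln(C/377) = 0.25421/5.35 = 0.04752, so C = 377 × e^0.04752 = 377 × 1.04867 = 395.35 ppm.

C ≈ 395 ppm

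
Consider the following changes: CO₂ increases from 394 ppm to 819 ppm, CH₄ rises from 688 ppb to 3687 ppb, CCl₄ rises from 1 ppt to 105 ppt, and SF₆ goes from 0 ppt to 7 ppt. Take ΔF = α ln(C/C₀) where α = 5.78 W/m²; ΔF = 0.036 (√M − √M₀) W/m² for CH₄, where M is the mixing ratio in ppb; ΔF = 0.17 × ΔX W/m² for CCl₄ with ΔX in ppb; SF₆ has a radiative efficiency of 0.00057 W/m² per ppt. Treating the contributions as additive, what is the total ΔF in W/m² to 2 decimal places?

ΔF = 5.49 W/m²

CO₂: 5.78 × ln(819/394) = 5.78 × ln(2.07868) = 5.78 × 0.73173 = 4.2294 W/m².
CH₄: 0.036 × (√3687 − √688) = 0.036 × (60.7207 − 26.2298) = 0.036 × 34.4909 = 1.2417 W/m².
CCl₄: Δ = 105 − 1 = 104 ppt = 0.104 ppb; ΔF = 0.17 × 0.104 = 0.0177 W/m².
SF₆: ΔF = 0.00057 × (7 − 0) = 0.00057 × 7 = 0.0040 W/m².
Total ΔF = 4.2294 + 1.2417 + 0.0177 + 0.0040 = 5.4928 W/m².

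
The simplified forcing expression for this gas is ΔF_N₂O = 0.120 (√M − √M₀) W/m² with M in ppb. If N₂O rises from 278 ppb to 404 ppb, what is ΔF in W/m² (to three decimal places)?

N₂O: 0.120 × (√404 − √278) = 0.120 × (20.0998 − 16.6733) = 0.120 × 3.4265 = 0.4112 W/m².

ΔF = 0.411 W/m²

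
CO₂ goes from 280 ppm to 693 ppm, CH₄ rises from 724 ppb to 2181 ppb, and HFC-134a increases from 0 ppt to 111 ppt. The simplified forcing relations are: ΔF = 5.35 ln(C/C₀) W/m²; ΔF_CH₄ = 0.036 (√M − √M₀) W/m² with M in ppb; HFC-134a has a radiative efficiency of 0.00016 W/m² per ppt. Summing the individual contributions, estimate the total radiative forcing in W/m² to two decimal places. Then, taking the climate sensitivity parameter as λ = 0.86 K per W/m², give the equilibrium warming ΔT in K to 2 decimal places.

ΔF = 5.58 W/m²; ΔT = 4.80 K

CO₂: 5.35 × ln(693/280) = 5.35 × ln(2.47500) = 5.35 × 0.90624 = 4.8484 W/m².
CH₄: 0.036 × (√2181 − √724) = 0.036 × (46.7012 − 26.9072) = 0.036 × 19.7940 = 0.7126 W/m².
HFC-134a: ΔF = 0.00016 × (111 − 0) = 0.00016 × 111 = 0.0178 W/m².
Total ΔF = 4.8484 + 0.7126 + 0.0178 = 5.5788 W/m².
ΔT = λ ΔF = 0.86 × 5.58 = 4.7988 K.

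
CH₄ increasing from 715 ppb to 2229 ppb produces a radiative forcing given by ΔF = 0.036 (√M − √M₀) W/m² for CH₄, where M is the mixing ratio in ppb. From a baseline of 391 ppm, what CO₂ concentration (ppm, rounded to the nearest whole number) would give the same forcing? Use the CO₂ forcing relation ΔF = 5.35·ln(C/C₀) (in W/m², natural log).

CH₄ forcing: 0.036 × (√2229 − √715) = 0.036 × (47.2123 − 26.7395) = 0.036 × 20.4728 = 0.73702 W/m².
Set 5.35 ln(C/391) = 0.73702: ln(C/391) = 0.73702/5.35 = 0.13776, so C = 391 × e^0.13776 = 391 × 1.14770 = 448.75 ppm.

C ≈ 449 ppm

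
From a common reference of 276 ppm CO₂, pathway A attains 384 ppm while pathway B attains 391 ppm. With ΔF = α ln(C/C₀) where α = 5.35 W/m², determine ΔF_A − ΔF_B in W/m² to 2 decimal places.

ΔF_A = 5.35 ln(384/276) = 5.35 × 0.33024 = 1.7668 W/m².
ΔF_B = 5.35 ln(391/276) = 5.35 × 0.34831 = 1.8635 W/m².
Difference: 1.7668 − 1.8635 = -0.0967 W/m².

ΔF_A − ΔF_B = -0.10 W/m²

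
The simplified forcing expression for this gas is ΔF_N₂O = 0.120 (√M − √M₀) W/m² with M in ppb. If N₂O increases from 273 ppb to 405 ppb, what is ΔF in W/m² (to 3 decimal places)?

N₂O: 0.120 × (√405 − √273) = 0.120 × (20.1246 − 16.5227) = 0.120 × 3.6019 = 0.4322 W/m².

ΔF = 0.432 W/m²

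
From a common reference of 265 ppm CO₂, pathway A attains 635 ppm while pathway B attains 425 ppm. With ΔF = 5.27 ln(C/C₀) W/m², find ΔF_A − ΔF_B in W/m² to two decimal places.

ΔF_A − ΔF_B = 2.12 W/m²

ΔF_A = 5.27 ln(635/265) = 5.27 × 0.87390 = 4.6055 W/m².
ΔF_B = 5.27 ln(425/265) = 5.27 × 0.47236 = 2.4893 W/m².
Difference: 4.6055 − 2.4893 = 2.1162 W/m².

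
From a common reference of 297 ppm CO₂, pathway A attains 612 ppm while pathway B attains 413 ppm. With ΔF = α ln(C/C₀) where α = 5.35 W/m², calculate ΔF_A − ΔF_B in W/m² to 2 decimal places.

ΔF_A − ΔF_B = 2.10 W/m²

ΔF_A = 5.35 ln(612/297) = 5.35 × 0.72300 = 3.8681 W/m².
ΔF_B = 5.35 ln(413/297) = 5.35 × 0.32972 = 1.7640 W/m².
Difference: 3.8681 − 1.7640 = 2.1041 W/m².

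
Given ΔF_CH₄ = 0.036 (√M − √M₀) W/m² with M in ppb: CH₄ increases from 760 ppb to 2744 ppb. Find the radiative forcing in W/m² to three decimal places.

ΔF = 0.893 W/m²

CH₄: 0.036 × (√2744 − √760) = 0.036 × (52.3832 − 27.5681) = 0.036 × 24.8151 = 0.8933 W/m².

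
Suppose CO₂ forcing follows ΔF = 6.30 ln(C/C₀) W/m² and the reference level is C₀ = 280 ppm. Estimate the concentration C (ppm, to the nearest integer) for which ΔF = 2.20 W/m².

Set 6.30 ln(C/280) = 2.20, so ln(C/280) = 2.20/6.30 = 0.34921.
Then C/280 = e^0.34921 = 1.41795, giving C = 280 × 1.41795 = 397.03 ppm.

C ≈ 397 ppm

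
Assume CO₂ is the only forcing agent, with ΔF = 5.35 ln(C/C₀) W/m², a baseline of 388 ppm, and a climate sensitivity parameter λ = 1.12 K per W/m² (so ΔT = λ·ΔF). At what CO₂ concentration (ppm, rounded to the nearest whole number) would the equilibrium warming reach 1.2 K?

C ≈ 474 ppm

Required forcing: ΔF = ΔT/λ = 1.2/1.12 = 1.0714 W/m².
Then ln(C/388) = ΔF/5.35 = 1.0714/5.35 = 0.20026.
So C = 388 × e^0.20026 = 388 × 1.22172 = 474.03 ppm.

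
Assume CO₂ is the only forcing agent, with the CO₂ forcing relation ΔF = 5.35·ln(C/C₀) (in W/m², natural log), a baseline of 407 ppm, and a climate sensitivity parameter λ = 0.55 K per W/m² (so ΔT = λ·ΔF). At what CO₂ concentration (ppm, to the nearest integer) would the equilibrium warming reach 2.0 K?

C ≈ 803 ppm

Required forcing: ΔF = ΔT/λ = 2.0/0.55 = 3.6364 W/m².
Then ln(C/407) = ΔF/5.35 = 3.6364/5.35 = 0.67970.
So C = 407 × e^0.67970 = 407 × 1.97329 = 803.13 ppm.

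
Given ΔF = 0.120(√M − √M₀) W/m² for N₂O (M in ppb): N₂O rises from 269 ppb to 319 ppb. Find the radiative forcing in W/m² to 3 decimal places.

N₂O: 0.120 × (√319 − √269) = 0.120 × (17.8606 − 16.4012) = 0.120 × 1.4594 = 0.1751 W/m².

ΔF = 0.175 W/m²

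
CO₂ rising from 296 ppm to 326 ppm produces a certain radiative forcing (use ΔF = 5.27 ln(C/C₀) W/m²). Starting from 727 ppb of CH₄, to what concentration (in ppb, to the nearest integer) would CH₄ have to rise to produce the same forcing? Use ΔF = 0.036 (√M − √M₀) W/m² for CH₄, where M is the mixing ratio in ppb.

M ≈ 1689 ppb

CO₂ forcing: 5.27 × ln(326/296) = 5.27 × 0.096538 = 0.50876 W/m².
Set 0.036(√M − √727) = 0.50876: √M = 0.50876/0.036 + √727 = 14.1322 + 26.9629 = 41.0951.
M = (41.0951)² = 1688.81 ppb.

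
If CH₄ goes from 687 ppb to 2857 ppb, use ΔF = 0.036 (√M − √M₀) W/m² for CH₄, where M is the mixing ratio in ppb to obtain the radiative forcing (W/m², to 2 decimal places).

CH₄: 0.036 × (√2857 − √687) = 0.036 × (53.4509 − 26.2107) = 0.036 × 27.2402 = 0.9806 W/m².

ΔF = 0.98 W/m²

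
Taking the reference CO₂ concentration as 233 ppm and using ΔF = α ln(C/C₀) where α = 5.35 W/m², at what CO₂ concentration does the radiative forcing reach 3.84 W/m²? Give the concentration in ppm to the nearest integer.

Set 5.35 ln(C/233) = 3.84, so ln(C/233) = 3.84/5.35 = 0.71776.
Then C/233 = e^0.71776 = 2.04984, giving C = 233 × 2.04984 = 477.61 ppm.

C ≈ 478 ppm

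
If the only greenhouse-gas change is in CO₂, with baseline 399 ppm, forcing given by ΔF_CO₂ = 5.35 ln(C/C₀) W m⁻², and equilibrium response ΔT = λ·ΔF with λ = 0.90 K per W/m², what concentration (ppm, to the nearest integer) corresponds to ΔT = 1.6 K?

Required forcing: ΔF = ΔT/λ = 1.6/0.90 = 1.7778 W/m².
Then ln(C/399) = ΔF/5.35 = 1.7778/5.35 = 0.33230.
So C = 399 × e^0.33230 = 399 × 1.39417 = 556.27 ppm.

C ≈ 556 ppm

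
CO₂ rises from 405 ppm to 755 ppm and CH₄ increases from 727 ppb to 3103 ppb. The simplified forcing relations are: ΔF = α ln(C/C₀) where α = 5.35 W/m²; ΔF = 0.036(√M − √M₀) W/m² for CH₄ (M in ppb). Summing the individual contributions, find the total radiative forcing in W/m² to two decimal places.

CO₂: 5.35 × ln(755/405) = 5.35 × ln(1.86420) = 5.35 × 0.62283 = 3.3321 W/m².
CH₄: 0.036 × (√3103 − √727) = 0.036 × (55.7046 − 26.9629) = 0.036 × 28.7417 = 1.0347 W/m².
Total ΔF = 3.3321 + 1.0347 = 4.3668 W/m².

ΔF = 4.37 W/m²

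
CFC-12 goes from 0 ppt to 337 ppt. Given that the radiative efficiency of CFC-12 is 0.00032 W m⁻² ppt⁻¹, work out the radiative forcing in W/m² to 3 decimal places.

CFC-12: ΔF = 0.00032 × (337 − 0) = 0.00032 × 337 = 0.1078 W/m².

ΔF = 0.108 W/m²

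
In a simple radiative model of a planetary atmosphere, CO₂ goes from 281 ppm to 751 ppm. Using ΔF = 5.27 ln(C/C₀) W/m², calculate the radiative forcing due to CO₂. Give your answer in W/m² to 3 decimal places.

ΔF = 5.181 W/m²

CO₂ absorption bands are partially saturated, so forcing scales with the logarithm of the concentration ratio.
CO₂: 5.27 × ln(751/281) = 5.27 × ln(2.67260) = 5.27 × 0.98305 = 5.1807 W/m².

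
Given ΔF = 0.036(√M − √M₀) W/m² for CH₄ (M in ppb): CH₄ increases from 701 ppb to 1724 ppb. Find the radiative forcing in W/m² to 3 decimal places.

CH₄: 0.036 × (√1724 − √701) = 0.036 × (41.5211 − 26.4764) = 0.036 × 15.0447 = 0.5416 W/m².

ΔF = 0.542 W/m²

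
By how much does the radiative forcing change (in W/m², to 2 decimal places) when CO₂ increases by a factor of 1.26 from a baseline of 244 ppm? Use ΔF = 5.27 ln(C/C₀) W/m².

ΔF = 1.22 W/m²

ΔF = 5.27 × ln(1.26) = 5.27 × 0.23111 = 1.2179 W/m².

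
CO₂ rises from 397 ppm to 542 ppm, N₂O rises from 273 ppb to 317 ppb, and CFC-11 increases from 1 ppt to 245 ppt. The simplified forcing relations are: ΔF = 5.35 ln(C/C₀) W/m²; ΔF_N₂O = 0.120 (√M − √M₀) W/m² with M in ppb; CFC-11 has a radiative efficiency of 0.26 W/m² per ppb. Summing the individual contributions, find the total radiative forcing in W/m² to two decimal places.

CO₂: 5.35 × ln(542/397) = 5.35 × ln(1.36524) = 5.35 × 0.31133 = 1.6656 W/m².
N₂O: 0.120 × (√317 − √273) = 0.120 × (17.8045 − 16.5227) = 0.120 × 1.2818 = 0.1538 W/m².
CFC-11: Δ = 245 − 1 = 244 ppt = 0.244 ppb; ΔF = 0.26 × 0.244 = 0.0634 W/m².
Total ΔF = 1.6656 + 0.1538 + 0.0634 = 1.8828 W/m².

ΔF = 1.88 W/m²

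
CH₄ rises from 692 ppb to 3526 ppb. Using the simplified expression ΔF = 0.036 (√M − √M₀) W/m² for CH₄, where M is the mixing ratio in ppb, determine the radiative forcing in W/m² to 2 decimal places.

CH₄: 0.036 × (√3526 − √692) = 0.036 × (59.3801 − 26.3059) = 0.036 × 33.0742 = 1.1907 W/m².

ΔF = 1.19 W/m²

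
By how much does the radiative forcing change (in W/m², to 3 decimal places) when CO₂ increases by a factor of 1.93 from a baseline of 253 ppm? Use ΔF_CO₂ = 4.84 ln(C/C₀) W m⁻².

ΔF = 3.182 W/m²

Because the forcing depends only on the ratio C/C₀, the initial concentration does not enter.
ΔF = 4.84 × ln(1.93) = 4.84 × 0.65752 = 3.1824 W/m².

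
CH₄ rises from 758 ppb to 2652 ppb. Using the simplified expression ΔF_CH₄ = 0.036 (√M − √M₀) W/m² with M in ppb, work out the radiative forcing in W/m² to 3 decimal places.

ΔF = 0.863 W/m²

CH₄: 0.036 × (√2652 − √758) = 0.036 × (51.4976 − 27.5318) = 0.036 × 23.9658 = 0.8628 W/m².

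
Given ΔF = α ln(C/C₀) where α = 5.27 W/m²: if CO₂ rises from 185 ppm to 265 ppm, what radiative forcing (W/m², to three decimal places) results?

CO₂: 5.27 × ln(265/185) = 5.27 × ln(1.43243) = 5.27 × 0.35937 = 1.8939 W/m².

ΔF = 1.894 W/m²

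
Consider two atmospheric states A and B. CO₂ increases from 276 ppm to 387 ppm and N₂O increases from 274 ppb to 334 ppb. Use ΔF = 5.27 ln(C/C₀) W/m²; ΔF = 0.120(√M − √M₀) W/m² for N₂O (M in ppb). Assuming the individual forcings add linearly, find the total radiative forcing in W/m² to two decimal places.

CO₂: 5.27 × ln(387/276) = 5.27 × ln(1.40217) = 5.27 × 0.33802 = 1.7814 W/m².
N₂O: 0.120 × (√334 − √274) = 0.120 × (18.2757 − 16.5529) = 0.120 × 1.7228 = 0.2067 W/m².
Total ΔF = 1.7814 + 0.2067 = 1.9881 W/m².

ΔF = 1.99 W/m²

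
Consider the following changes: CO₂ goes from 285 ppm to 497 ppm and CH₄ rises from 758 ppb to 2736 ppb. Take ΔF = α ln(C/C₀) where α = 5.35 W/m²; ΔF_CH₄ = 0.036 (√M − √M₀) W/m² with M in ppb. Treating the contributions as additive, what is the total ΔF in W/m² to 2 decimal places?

ΔF = 3.87 W/m²

CO₂: 5.35 × ln(497/285) = 5.35 × ln(1.74386) = 5.35 × 0.55610 = 2.9751 W/m².
CH₄: 0.036 × (√2736 − √758) = 0.036 × (52.3068 − 27.5318) = 0.036 × 24.7750 = 0.8919 W/m².
Total ΔF = 2.9751 + 0.8919 = 3.8670 W/m².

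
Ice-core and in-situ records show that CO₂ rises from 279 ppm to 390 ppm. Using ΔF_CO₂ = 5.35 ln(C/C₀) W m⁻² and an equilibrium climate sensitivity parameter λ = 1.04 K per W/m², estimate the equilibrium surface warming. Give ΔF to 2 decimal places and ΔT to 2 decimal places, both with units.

ΔF = 1.79 W/m²; ΔT = 1.86 K

CO₂: 5.35 × ln(390/279) = 5.35 × ln(1.39785) = 5.35 × 0.33494 = 1.7919 W/m².
ΔT = λ ΔF = 1.04 × 1.79 = 1.8616 K.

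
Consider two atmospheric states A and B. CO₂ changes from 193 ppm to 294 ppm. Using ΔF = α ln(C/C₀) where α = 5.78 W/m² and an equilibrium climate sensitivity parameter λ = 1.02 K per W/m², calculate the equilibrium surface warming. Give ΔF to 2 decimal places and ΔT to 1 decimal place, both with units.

ΔF = 2.43 W/m²; ΔT = 2.5 K

CO₂: 5.78 × ln(294/193) = 5.78 × ln(1.52332) = 5.78 × 0.42089 = 2.4327 W/m².
ΔT = λ ΔF = 1.02 × 2.43 = 2.4786 K.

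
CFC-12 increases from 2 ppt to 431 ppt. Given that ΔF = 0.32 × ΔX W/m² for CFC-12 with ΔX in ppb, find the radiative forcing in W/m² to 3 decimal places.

ΔF = 0.137 W/m²

CFC-12: Δ = 431 − 2 = 429 ppt = 0.429 ppb; ΔF = 0.32 × 0.429 = 0.1373 W/m².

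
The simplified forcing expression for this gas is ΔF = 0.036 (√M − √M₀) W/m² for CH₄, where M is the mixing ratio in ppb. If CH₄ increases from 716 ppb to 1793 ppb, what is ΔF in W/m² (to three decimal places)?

CH₄: 0.036 × (√1793 − √716) = 0.036 × (42.3438 − 26.7582) = 0.036 × 15.5856 = 0.5611 W/m².

ΔF = 0.561 W/m²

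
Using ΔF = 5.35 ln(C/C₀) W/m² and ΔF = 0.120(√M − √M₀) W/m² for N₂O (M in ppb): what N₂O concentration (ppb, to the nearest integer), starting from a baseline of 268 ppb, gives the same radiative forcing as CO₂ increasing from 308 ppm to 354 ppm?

CO₂ forcing: 5.35 × ln(354/308) = 5.35 × 0.139197 = 0.74470 W/m².
Set 0.120(√M − √268) = 0.74470: √M = 0.74470/0.120 + √268 = 6.2058 + 16.3707 = 22.5765.
M = (22.5765)² = 509.70 ppb.

M ≈ 510 ppb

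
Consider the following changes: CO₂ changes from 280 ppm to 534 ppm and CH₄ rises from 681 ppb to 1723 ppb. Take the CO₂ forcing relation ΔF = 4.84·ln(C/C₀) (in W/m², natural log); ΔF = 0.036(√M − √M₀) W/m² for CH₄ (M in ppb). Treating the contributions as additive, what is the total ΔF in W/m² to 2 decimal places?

ΔF = 3.68 W/m²

CO₂: 4.84 × ln(534/280) = 4.84 × ln(1.90714) = 4.84 × 0.64560 = 3.1247 W/m².
CH₄: 0.036 × (√1723 − √681) = 0.036 × (41.5090 − 26.0960) = 0.036 × 15.4130 = 0.5549 W/m².
Total ΔF = 3.1247 + 0.5549 = 3.6796 W/m².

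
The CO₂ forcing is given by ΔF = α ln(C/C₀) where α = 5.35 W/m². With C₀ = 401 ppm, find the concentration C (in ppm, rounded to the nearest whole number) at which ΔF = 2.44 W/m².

Set 5.35 ln(C/401) = 2.44, so ln(C/401) = 2.44/5.35 = 0.45607.
Then C/401 = e^0.45607 = 1.57786, giving C = 401 × 1.57786 = 632.72 ppm.

C ≈ 633 ppm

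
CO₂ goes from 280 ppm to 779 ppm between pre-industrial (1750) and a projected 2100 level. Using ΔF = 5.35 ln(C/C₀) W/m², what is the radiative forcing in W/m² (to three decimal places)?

ΔF = 5.474 W/m²

CO₂: 5.35 × ln(779/280) = 5.35 × ln(2.78214) = 5.35 × 1.02322 = 5.4742 W/m².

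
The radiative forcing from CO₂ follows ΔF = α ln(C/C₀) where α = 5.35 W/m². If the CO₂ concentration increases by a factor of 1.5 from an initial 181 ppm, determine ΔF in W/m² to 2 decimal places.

ΔF = 5.35 × ln(1.5) = 5.35 × 0.40547 = 2.1693 W/m².

ΔF = 2.17 W/m²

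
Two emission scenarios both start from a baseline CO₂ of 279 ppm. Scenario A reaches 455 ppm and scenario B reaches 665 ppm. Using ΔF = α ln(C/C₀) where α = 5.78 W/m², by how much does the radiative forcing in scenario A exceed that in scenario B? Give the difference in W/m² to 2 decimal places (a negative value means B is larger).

ΔF_A − ΔF_B = -2.19 W/m²

ΔF_A = 5.78 ln(455/279) = 5.78 × 0.48909 = 2.8269 W/m².
ΔF_B = 5.78 ln(665/279) = 5.78 × 0.86858 = 5.0204 W/m².
Difference: 2.8269 − 5.0204 = -2.1935 W/m².
(Equivalently, ΔF_A − ΔF_B = 5.78 ln(455/665) = 5.78 × -0.37949 = -2.1935 W/m².)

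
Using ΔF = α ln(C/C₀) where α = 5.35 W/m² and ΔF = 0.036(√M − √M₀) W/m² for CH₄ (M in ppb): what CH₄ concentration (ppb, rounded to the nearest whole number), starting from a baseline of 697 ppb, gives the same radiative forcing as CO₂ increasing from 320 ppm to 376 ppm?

M ≈ 2537 ppb

CO₂ forcing: 5.35 × ln(376/320) = 5.35 × 0.161268 = 0.86278 W/m².
Set 0.036(√M − √697) = 0.86278: √M = 0.86278/0.036 + √697 = 23.9661 + 26.4008 = 50.3669.
M = (50.3669)² = 2536.82 ppb.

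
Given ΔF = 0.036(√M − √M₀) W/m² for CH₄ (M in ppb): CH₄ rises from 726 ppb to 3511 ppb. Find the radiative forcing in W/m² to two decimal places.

ΔF = 1.16 W/m²

CH₄: 0.036 × (√3511 − √726) = 0.036 × (59.2537 − 26.9444) = 0.036 × 32.3093 = 1.1631 W/m².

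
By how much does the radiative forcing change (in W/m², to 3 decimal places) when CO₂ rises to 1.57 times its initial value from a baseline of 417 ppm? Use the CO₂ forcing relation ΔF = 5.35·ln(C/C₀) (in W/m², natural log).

ΔF = 5.35 × ln(1.57) = 5.35 × 0.45108 = 2.4133 W/m².

ΔF = 2.413 W/m²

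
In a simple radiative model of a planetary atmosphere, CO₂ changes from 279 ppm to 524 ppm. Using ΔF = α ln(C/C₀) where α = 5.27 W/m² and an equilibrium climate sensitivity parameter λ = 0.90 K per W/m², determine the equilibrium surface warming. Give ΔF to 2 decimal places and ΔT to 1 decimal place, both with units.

ΔF = 3.32 W/m²; ΔT = 3.0 K

CO₂: 5.27 × ln(524/279) = 5.27 × ln(1.87814) = 5.27 × 0.63028 = 3.3216 W/m².
ΔT = λ ΔF = 0.90 × 3.32 = 2.9880 K.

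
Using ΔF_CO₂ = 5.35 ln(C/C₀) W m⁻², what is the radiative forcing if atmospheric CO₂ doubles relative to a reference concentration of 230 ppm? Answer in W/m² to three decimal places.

ΔF = 3.708 W/m²

ΔF = 5.35 × ln(2) = 5.35 × 0.69315 = 3.7084 W/m².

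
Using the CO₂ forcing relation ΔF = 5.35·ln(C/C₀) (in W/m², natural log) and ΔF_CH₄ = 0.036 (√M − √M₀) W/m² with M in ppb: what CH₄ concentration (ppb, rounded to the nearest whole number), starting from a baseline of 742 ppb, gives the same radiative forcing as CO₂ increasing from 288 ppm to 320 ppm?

CO₂ forcing: 5.35 × ln(320/288) = 5.35 × 0.105361 = 0.56368 W/m².
Set 0.036(√M − √742) = 0.56368: √M = 0.56368/0.036 + √742 = 15.6578 + 27.2397 = 42.8975.
M = (42.8975)² = 1840.20 ppb.

M ≈ 1840 ppb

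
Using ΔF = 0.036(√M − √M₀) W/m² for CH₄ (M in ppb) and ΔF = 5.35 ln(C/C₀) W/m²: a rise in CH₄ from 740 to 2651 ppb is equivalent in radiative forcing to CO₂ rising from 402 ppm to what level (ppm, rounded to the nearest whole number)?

C ≈ 473 ppm

CH₄ forcing: 0.036 × (√2651 − √740) = 0.036 × (51.4879 − 27.2029) = 0.036 × 24.2850 = 0.87426 W/m².
Set 5.35 ln(C/402) = 0.87426: ln(C/402) = 0.87426/5.35 = 0.16341, so C = 402 × e^0.16341 = 402 × 1.17752 = 473.36 ppm.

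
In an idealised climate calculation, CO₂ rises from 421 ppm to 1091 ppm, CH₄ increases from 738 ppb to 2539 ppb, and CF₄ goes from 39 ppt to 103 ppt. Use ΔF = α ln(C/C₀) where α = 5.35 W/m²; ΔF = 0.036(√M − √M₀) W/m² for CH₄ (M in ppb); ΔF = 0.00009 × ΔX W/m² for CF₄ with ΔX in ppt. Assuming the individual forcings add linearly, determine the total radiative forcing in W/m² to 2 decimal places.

CO₂: 5.35 × ln(1091/421) = 5.35 × ln(2.59145) = 5.35 × 0.95222 = 5.0944 W/m².
CH₄: 0.036 × (√2539 − √738) = 0.036 × (50.3885 − 27.1662) = 0.036 × 23.2223 = 0.8360 W/m².
CF₄: ΔF = 0.00009 × (103 − 39) = 0.00009 × 64 = 0.0058 W/m².
Total ΔF = 5.0944 + 0.8360 + 0.0058 = 5.9362 W/m².

ΔF = 5.94 W/m²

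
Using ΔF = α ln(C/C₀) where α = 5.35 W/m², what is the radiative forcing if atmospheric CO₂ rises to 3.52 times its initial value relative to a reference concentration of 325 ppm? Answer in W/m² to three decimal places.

ΔF = 6.733 W/m²

ΔF = 5.35 × ln(3.52) = 5.35 × 1.25846 = 6.7328 W/m².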